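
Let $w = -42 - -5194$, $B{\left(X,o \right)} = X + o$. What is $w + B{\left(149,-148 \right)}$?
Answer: $5153$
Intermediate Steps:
$w = 5152$ ($w = -42 + 5194 = 5152$)
$w + B{\left(149,-148 \right)} = 5152 + \left(149 - 148\right) = 5152 + 1 = 5153$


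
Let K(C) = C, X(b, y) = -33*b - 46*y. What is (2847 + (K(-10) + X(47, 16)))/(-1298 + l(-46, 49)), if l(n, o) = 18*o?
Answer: -275/208 ≈ -1.3221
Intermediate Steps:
X(b, y) = -46*y - 33*b
(2847 + (K(-10) + X(47, 16)))/(-1298 + l(-46, 49)) = (2847 + (-10 + (-46*16 - 33*47)))/(-1298 + 18*49) = (2847 + (-10 + (-736 - 1551)))/(-1298 + 882) = (2847 + (-10 - 2287))/(-416) = (2847 - 2297)*(-1/416) = 550*(-1/416) = -275/208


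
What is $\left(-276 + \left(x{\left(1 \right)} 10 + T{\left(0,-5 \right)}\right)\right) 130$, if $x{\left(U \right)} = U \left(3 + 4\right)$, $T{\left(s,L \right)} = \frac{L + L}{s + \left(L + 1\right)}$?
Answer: $-26455$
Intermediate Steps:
$T{\left(s,L \right)} = \frac{2 L}{1 + L + s}$ ($T{\left(s,L \right)} = \frac{2 L}{s + \left(1 + L\right)} = \frac{2 L}{1 + L + s}$)
$x{\left(U \right)} = 7 U$ ($x{\left(U \right)} = U 7 = 7 U$)
$\left(-276 + \left(x{\left(1 \right)} 10 + T{\left(0,-5 \right)}\right)\right) 130 = \left(-276 + \left(7 \cdot 1 \cdot 10 + 2 \left(-5\right) \frac{1}{1 - 5 + 0}\right)\right) 130 = \left(-276 + \left(7 \cdot 10 + 2 \left(-5\right) \frac{1}{-4}\right)\right) 130 = \left(-276 + \left(70 + 2 \left(-5\right) \left(- \frac{1}{4}\right)\right)\right) 130 = \left(-276 + \left(70 + \frac{5}{2}\right)\right) 130 = \left(-276 + \frac{145}{2}\right) 130 = \left(- \frac{407}{2}\right) 130 = -26455$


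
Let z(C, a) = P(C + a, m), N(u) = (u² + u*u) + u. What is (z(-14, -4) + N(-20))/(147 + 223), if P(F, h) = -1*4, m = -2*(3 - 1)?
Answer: 388/185 ≈ 2.0973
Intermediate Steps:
m = -4 (m = -2*2 = -4)
N(u) = u + 2*u² (N(u) = (u² + u²) + u = 2*u² + u = u + 2*u²)
P(F, h) = -4
z(C, a) = -4
(z(-14, -4) + N(-20))/(147 + 223) = (-4 - 20*(1 + 2*(-20)))/(147 + 223) = (-4 - 20*(1 - 40))/370 = (-4 - 20*(-39))*(1/370) = (-4 + 780)*(1/370) = 776*(1/370) = 388/185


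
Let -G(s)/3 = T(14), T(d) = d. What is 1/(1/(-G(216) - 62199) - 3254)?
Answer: -62157/202258879 ≈ -0.00030731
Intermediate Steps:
G(s) = -42 (G(s) = -3*14 = -42)
1/(1/(-G(216) - 62199) - 3254) = 1/(1/(-1*(-42) - 62199) - 3254) = 1/(1/(42 - 62199) - 3254) = 1/(1/(-62157) - 3254) = 1/(-1/62157 - 3254) = 1/(-202258879/62157) = -62157/202258879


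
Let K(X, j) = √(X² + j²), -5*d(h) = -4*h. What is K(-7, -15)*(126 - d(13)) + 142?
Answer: 142 + 578*√274/5 ≈ 2055.5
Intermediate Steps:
d(h) = 4*h/5 (d(h) = -(-4)*h/5 = 4*h/5)
K(-7, -15)*(126 - d(13)) + 142 = √((-7)² + (-15)²)*(126 - 4*13/5) + 142 = √(49 + 225)*(126 - 1*52/5) + 142 = √274*(126 - 52/5) + 142 = √274*(578/5) + 142 = 578*√274/5 + 142 = 142 + 578*√274/5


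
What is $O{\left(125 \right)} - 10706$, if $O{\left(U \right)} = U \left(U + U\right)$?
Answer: $20544$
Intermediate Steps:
$O{\left(U \right)} = 2 U^{2}$ ($O{\left(U \right)} = U 2 U = 2 U^{2}$)
$O{\left(125 \right)} - 10706 = 2 \cdot 125^{2} - 10706 = 2 \cdot 15625 - 10706 = 31250 - 10706 = 20544$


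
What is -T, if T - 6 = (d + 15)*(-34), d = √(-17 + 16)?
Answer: 504 + 34*I ≈ 504.0 + 34.0*I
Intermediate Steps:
d = I (d = √(-1) = I ≈ 1.0*I)
T = -504 - 34*I (T = 6 + (I + 15)*(-34) = 6 + (15 + I)*(-34) = 6 + (-510 - 34*I) = -504 - 34*I ≈ -504.0 - 34.0*I)
-T = -(-504 - 34*I) = 504 + 34*I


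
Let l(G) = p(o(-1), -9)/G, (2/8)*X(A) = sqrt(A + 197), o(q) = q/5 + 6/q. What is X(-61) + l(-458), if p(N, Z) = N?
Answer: 31/2290 + 8*sqrt(34) ≈ 46.661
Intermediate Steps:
o(q) = 6/q + q/5 (o(q) = q*(1/5) + 6/q = q/5 + 6/q = 6/q + q/5)
X(A) = 4*sqrt(197 + A) (X(A) = 4*sqrt(A + 197) = 4*sqrt(197 + A))
l(G) = -31/(5*G) (l(G) = (6/(-1) + (1/5)*(-1))/G = (6*(-1) - 1/5)/G = (-6 - 1/5)/G = -31/(5*G))
X(-61) + l(-458) = 4*sqrt(197 - 61) - 31/5/(-458) = 4*sqrt(136) - 31/5*(-1/458) = 4*(2*sqrt(34)) + 31/2290 = 8*sqrt(34) + 31/2290 = 31/2290 + 8*sqrt(34)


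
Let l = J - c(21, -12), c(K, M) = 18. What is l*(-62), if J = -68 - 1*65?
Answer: 9362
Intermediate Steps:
J = -133 (J = -68 - 65 = -133)
l = -151 (l = -133 - 1*18 = -133 - 18 = -151)
l*(-62) = -151*(-62) = 9362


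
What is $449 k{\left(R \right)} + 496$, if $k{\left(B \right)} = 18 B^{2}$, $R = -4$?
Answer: $129808$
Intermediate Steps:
$449 k{\left(R \right)} + 496 = 449 \cdot 18 \left(-4\right)^{2} + 496 = 449 \cdot 18 \cdot 16 + 496 = 449 \cdot 288 + 496 = 129312 + 496 = 129808$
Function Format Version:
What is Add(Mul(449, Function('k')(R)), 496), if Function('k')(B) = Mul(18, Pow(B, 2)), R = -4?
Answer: 129808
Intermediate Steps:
Add(Mul(449, Function('k')(R)), 496) = Add(Mul(449, Mul(18, Pow(-4, 2))), 496) = Add(Mul(449, Mul(18, 16)), 496) = Add(Mul(449, 288), 496) = Add(129312, 496) = 129808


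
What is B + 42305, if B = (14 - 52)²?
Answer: 43749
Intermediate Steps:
B = 1444 (B = (-38)² = 1444)
B + 42305 = 1444 + 42305 = 43749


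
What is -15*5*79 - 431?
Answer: -6356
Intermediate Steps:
-15*5*79 - 431 = -75*79 - 431 = -5925 - 431 = -6356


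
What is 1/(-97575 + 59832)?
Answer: -1/37743 ≈ -2.6495e-5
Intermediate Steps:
1/(-97575 + 59832) = 1/(-37743) = -1/37743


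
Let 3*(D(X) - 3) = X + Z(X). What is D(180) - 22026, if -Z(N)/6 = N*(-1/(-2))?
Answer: -22143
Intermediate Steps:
Z(N) = -3*N (Z(N) = -6*N*(-1/(-2)) = -6*N*(-1*(-1/2)) = -6*N/2 = -3*N)
D(X) = 3 - 2*X/3 (D(X) = 3 + (X - 3*X)/3 = 3 + (-2*X)/3 = 3 - 2*X/3)
D(180) - 22026 = (3 - 2/3*180) - 22026 = (3 - 120) - 22026 = -117 - 22026 = -22143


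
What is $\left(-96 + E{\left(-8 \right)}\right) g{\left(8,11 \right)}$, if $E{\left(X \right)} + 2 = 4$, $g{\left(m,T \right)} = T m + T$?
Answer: $-9306$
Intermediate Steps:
$g{\left(m,T \right)} = T + T m$
$E{\left(X \right)} = 2$ ($E{\left(X \right)} = -2 + 4 = 2$)
$\left(-96 + E{\left(-8 \right)}\right) g{\left(8,11 \right)} = \left(-96 + 2\right) 11 \left(1 + 8\right) = - 94 \cdot 11 \cdot 9 = \left(-94\right) 99 = -9306$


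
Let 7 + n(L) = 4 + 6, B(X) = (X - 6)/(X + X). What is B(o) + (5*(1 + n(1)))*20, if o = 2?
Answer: 399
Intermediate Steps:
B(X) = (-6 + X)/(2*X) (B(X) = (-6 + X)/((2*X)) = (-6 + X)*(1/(2*X)) = (-6 + X)/(2*X))
n(L) = 3 (n(L) = -7 + (4 + 6) = -7 + 10 = 3)
B(o) + (5*(1 + n(1)))*20 = (½)*(-6 + 2)/2 + (5*(1 + 3))*20 = (½)*(½)*(-4) + (5*4)*20 = -1 + 20*20 = -1 + 400 = 399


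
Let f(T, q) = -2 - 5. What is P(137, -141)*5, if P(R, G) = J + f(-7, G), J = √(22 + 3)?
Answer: -10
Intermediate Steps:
J = 5 (J = √25 = 5)
f(T, q) = -7
P(R, G) = -2 (P(R, G) = 5 - 7 = -2)
P(137, -141)*5 = -2*5 = -10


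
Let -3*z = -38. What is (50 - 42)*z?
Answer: 304/3 ≈ 101.33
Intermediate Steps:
z = 38/3 (z = -⅓*(-38) = 38/3 ≈ 12.667)
(50 - 42)*z = (50 - 42)*(38/3) = 8*(38/3) = 304/3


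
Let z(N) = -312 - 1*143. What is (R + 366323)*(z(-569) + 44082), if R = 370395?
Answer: 32140796186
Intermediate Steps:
z(N) = -455 (z(N) = -312 - 143 = -455)
(R + 366323)*(z(-569) + 44082) = (370395 + 366323)*(-455 + 44082) = 736718*43627 = 32140796186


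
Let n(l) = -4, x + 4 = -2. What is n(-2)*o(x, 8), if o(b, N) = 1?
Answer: -4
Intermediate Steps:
x = -6 (x = -4 - 2 = -6)
n(-2)*o(x, 8) = -4*1 = -4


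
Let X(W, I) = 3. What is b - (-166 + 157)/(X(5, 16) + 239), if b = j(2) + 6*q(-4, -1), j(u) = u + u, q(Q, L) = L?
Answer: -475/242 ≈ -1.9628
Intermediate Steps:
j(u) = 2*u
b = -2 (b = 2*2 + 6*(-1) = 4 - 6 = -2)
b - (-166 + 157)/(X(5, 16) + 239) = -2 - (-166 + 157)/(3 + 239) = -2 - (-9)/242 = -2 - 1*(-9/242) = -2 + 9/242 = -475/242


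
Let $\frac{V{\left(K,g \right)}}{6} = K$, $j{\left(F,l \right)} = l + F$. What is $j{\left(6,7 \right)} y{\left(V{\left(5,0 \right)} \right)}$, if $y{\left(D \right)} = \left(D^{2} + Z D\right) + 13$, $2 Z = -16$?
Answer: $8749$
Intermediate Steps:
$Z = -8$ ($Z = \frac{1}{2} \left(-16\right) = -8$)
$j{\left(F,l \right)} = F + l$
$V{\left(K,g \right)} = 6 K$
$y{\left(D \right)} = 13 + D^{2} - 8 D$ ($y{\left(D \right)} = \left(D^{2} - 8 D\right) + 13 = 13 + D^{2} - 8 D$)
$j{\left(6,7 \right)} y{\left(V{\left(5,0 \right)} \right)} = \left(6 + 7\right) \left(13 + \left(6 \cdot 5\right)^{2} - 8 \cdot 6 \cdot 5\right) = 13 \left(13 + 30^{2} - 240\right) = 13 \left(13 + 900 - 240\right) = 13 \cdot 673 = 8749$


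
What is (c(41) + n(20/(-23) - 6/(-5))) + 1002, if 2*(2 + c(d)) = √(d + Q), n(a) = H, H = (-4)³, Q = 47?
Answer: 936 + √22 ≈ 940.69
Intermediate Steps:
H = -64
n(a) = -64
c(d) = -2 + √(47 + d)/2 (c(d) = -2 + √(d + 47)/2 = -2 + √(47 + d)/2)
(c(41) + n(20/(-23) - 6/(-5))) + 1002 = ((-2 + √(47 + 41)/2) - 64) + 1002 = ((-2 + √88/2) - 64) + 1002 = ((-2 + (2*√22)/2) - 64) + 1002 = ((-2 + √22) - 64) + 1002 = (-66 + √22) + 1002 = 936 + √22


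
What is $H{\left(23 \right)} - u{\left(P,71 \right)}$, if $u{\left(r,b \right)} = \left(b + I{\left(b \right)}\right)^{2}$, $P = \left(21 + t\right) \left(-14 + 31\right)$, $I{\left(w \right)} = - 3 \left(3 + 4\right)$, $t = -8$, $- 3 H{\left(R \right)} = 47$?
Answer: $- \frac{7547}{3} \approx -2515.7$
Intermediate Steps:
$H{\left(R \right)} = - \frac{47}{3}$ ($H{\left(R \right)} = \left(- \frac{1}{3}\right) 47 = - \frac{47}{3}$)
$I{\left(w \right)} = -21$ ($I{\left(w \right)} = \left(-3\right) 7 = -21$)
$P = 221$ ($P = \left(21 - 8\right) \left(-14 + 31\right) = 13 \cdot 17 = 221$)
$u{\left(r,b \right)} = \left(-21 + b\right)^{2}$ ($u{\left(r,b \right)} = \left(b - 21\right)^{2} = \left(-21 + b\right)^{2}$)
$H{\left(23 \right)} - u{\left(P,71 \right)} = - \frac{47}{3} - \left(-21 + 71\right)^{2} = - \frac{47}{3} - 50^{2} = - \frac{47}{3} - 2500 = - \frac{7547}{3}$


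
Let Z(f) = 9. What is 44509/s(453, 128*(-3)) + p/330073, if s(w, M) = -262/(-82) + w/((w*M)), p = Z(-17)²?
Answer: 231298558479111/16590459199 ≈ 13942.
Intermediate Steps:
p = 81 (p = 9² = 81)
s(w, M) = 131/41 + 1/M (s(w, M) = -262*(-1/82) + w/((M*w)) = 131/41 + w*(1/(M*w)) = 131/41 + 1/M)
44509/s(453, 128*(-3)) + p/330073 = 44509/(131/41 + 1/(128*(-3))) + 81/330073 = 44509/(131/41 + 1/(-384)) + 81*(1/330073) = 44509/(131/41 - 1/384) + 81/330073 = 44509/(50263/15744) + 81/330073 = 44509*(15744/50263) + 81/330073 = 700749696/50263 + 81/330073 = 231298558479111/16590459199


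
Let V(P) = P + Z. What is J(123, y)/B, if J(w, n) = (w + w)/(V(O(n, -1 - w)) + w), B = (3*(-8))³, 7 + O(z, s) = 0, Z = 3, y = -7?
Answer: -41/274176 ≈ -0.00014954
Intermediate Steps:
O(z, s) = -7 (O(z, s) = -7 + 0 = -7)
V(P) = 3 + P (V(P) = P + 3 = 3 + P)
B = -13824 (B = (-24)³ = -13824)
J(w, n) = 2*w/(-4 + w) (J(w, n) = (w + w)/((3 - 7) + w) = (2*w)/(-4 + w) = 2*w/(-4 + w))
J(123, y)/B = (2*123/(-4 + 123))/(-13824) = (2*123/119)*(-1/13824) = (2*123*(1/119))*(-1/13824) = (246/119)*(-1/13824) = -41/274176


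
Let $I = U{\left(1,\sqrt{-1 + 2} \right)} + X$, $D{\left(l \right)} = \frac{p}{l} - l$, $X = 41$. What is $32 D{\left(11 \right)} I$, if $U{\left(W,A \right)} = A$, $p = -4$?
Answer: $- \frac{168000}{11} \approx -15273.0$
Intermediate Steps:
$D{\left(l \right)} = - l - \frac{4}{l}$ ($D{\left(l \right)} = - \frac{4}{l} - l = - l - \frac{4}{l}$)
$I = 42$ ($I = \sqrt{-1 + 2} + 41 = \sqrt{1} + 41 = 1 + 41 = 42$)
$32 D{\left(11 \right)} I = 32 \left(\left(-1\right) 11 - \frac{4}{11}\right) 42 = 32 \left(-11 - \frac{4}{11}\right) 42 = 32 \left(- \frac{125}{11}\right) 42 = \left(- \frac{4000}{11}\right) 42 = - \frac{168000}{11}$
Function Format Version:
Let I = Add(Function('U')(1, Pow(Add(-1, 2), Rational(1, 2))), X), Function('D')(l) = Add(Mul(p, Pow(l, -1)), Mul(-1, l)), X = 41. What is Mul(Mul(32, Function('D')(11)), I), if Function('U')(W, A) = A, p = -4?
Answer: Rational(-168000, 11) ≈ -15273.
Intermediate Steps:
Function('D')(l) = Add(Mul(-1, l), Mul(-4, Pow(l, -1))) (Function('D')(l) = Add(Mul(-4, Pow(l, -1)), Mul(-1, l)) = Add(Mul(-1, l), Mul(-4, Pow(l, -1))))
I = 42 (I = Add(Pow(Add(-1, 2), Rational(1, 2)), 41) = Add(Pow(1, Rational(1, 2)), 41) = Add(1, 41) = 42)
Mul(Mul(32, Function('D')(11)), I) = Mul(Mul(32, Add(Mul(-1, 11), Mul(-4, Pow(11, -1)))), 42) = Mul(Mul(32, Add(-11, Mul(-4, Rational(1, 11)))), 42) = Mul(Mul(32, Add(-11, Rational(-4, 11))), 42) = Mul(Mul(32, Rational(-125, 11)), 42) = Mul(Rational(-4000, 11), 42) = Rational(-168000, 11)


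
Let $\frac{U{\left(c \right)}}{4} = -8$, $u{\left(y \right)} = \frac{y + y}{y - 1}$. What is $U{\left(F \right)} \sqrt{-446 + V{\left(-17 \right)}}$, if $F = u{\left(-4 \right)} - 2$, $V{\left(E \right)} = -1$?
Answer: $- 32 i \sqrt{447} \approx - 676.56 i$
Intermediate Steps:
$u{\left(y \right)} = \frac{2 y}{-1 + y}$
$F = - \frac{2}{5}$ ($F = 2 \left(-4\right) \frac{1}{-1 - 4} - 2 = 2 \left(-4\right) \frac{1}{-5} - 2 = 2 \left(-4\right) \left(- \frac{1}{5}\right) - 2 = \frac{8}{5} - 2 = - \frac{2}{5} \approx -0.4$)
$U{\left(c \right)} = -32$ ($U{\left(c \right)} = 4 \left(-8\right) = -32$)
$U{\left(F \right)} \sqrt{-446 + V{\left(-17 \right)}} = - 32 \sqrt{-446 - 1} = - 32 \sqrt{-447} = - 32 i \sqrt{447}$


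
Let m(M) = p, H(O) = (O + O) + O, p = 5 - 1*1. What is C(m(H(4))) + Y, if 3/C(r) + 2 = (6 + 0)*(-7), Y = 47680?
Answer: 2097917/44 ≈ 47680.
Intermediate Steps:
p = 4 (p = 5 - 1 = 4)
H(O) = 3*O (H(O) = 2*O + O = 3*O)
m(M) = 4
C(r) = -3/44 (C(r) = 3/(-2 + (6 + 0)*(-7)) = 3/(-2 + 6*(-7)) = 3/(-2 - 42) = 3/(-44) = 3*(-1/44) = -3/44)
C(m(H(4))) + Y = -3/44 + 47680 = 2097917/44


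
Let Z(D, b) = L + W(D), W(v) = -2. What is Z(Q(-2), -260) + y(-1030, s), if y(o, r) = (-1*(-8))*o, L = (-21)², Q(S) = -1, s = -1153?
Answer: -7801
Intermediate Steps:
L = 441
y(o, r) = 8*o
Z(D, b) = 439 (Z(D, b) = 441 - 2 = 439)
Z(Q(-2), -260) + y(-1030, s) = 439 + 8*(-1030) = 439 - 8240 = -7801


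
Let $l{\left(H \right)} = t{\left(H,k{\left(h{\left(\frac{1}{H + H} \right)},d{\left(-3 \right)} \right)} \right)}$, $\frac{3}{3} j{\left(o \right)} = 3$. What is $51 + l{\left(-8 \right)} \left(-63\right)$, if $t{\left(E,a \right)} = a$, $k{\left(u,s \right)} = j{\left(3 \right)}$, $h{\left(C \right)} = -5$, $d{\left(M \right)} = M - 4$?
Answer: $-138$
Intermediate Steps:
$j{\left(o \right)} = 3$
$d{\left(M \right)} = -4 + M$
$k{\left(u,s \right)} = 3$
$l{\left(H \right)} = 3$
$51 + l{\left(-8 \right)} \left(-63\right) = 51 + 3 \left(-63\right) = 51 - 189 = -138$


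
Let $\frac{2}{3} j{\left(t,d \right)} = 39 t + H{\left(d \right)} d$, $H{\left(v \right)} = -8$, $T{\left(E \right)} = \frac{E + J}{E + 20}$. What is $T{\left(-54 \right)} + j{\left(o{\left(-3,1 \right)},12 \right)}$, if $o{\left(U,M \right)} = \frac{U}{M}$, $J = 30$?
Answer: $- \frac{10839}{34} \approx -318.79$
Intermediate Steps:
$T{\left(E \right)} = \frac{30 + E}{20 + E}$ ($T{\left(E \right)} = \frac{E + 30}{E + 20} = \frac{30 + E}{20 + E}$)
$j{\left(t,d \right)} = - 12 d + \frac{117 t}{2}$ ($j{\left(t,d \right)} = \frac{3 \left(39 t - 8 d\right)}{2} = \frac{3 \left(- 8 d + 39 t\right)}{2} = - 12 d + \frac{117 t}{2}$)
$T{\left(-54 \right)} + j{\left(o{\left(-3,1 \right)},12 \right)} = \frac{30 - 54}{20 - 54} + \left(\left(-12\right) 12 + \frac{117 \left(- \frac{3}{1}\right)}{2}\right) = \frac{1}{-34} \left(-24\right) + \left(-144 + \frac{117 \left(\left(-3\right) 1\right)}{2}\right) = \left(- \frac{1}{34}\right) \left(-24\right) + \left(-144 + \frac{117}{2} \left(-3\right)\right) = \frac{12}{17} - \frac{639}{2} = - \frac{10839}{34}$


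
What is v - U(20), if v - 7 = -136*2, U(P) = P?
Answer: -285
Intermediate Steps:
v = -265 (v = 7 - 136*2 = 7 - 272 = -265)
v - U(20) = -265 - 1*20 = -265 - 20 = -285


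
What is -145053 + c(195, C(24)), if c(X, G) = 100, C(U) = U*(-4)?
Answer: -144953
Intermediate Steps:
C(U) = -4*U
-145053 + c(195, C(24)) = -145053 + 100 = -144953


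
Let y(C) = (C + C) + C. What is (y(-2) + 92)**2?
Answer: 7396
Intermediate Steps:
y(C) = 3*C (y(C) = 2*C + C = 3*C)
(y(-2) + 92)**2 = (3*(-2) + 92)**2 = (-6 + 92)**2 = 86**2 = 7396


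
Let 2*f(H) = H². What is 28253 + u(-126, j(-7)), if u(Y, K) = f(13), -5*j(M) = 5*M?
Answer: 56675/2 ≈ 28338.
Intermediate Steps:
j(M) = -M
f(H) = H²/2
u(Y, K) = 169/2 (u(Y, K) = (½)*13² = (½)*169 = 169/2)
28253 + u(-126, j(-7)) = 28253 + 169/2 = 56675/2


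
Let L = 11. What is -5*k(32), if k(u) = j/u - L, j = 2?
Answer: 875/16 ≈ 54.688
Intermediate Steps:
k(u) = -11 + 2/u (k(u) = 2/u - 1*11 = 2/u - 11 = -11 + 2/u)
-5*k(32) = -5*(-11 + 2/32) = -5*(-11 + 2*(1/32)) = -5*(-11 + 1/16) = -5*(-175/16) = 875/16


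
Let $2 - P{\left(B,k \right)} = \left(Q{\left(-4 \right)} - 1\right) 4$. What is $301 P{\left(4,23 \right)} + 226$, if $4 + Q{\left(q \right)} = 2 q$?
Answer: $16480$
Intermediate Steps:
$Q{\left(q \right)} = -4 + 2 q$
$P{\left(B,k \right)} = 54$ ($P{\left(B,k \right)} = 2 - \left(\left(-4 + 2 \left(-4\right)\right) - 1\right) 4 = 2 - \left(\left(-4 - 8\right) - 1\right) 4 = 2 - \left(-12 - 1\right) 4 = 2 - \left(-13\right) 4 = 2 - -52 = 2 + 52 = 54$)
$301 P{\left(4,23 \right)} + 226 = 301 \cdot 54 + 226 = 16254 + 226 = 16480$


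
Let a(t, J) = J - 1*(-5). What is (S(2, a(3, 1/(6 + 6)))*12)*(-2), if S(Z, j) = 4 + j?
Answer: -218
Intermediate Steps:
a(t, J) = 5 + J (a(t, J) = J + 5 = 5 + J)
(S(2, a(3, 1/(6 + 6)))*12)*(-2) = ((4 + (5 + 1/(6 + 6)))*12)*(-2) = ((4 + (5 + 1/12))*12)*(-2) = ((4 + 61/12)*12)*(-2) = ((109/12)*12)*(-2) = 109*(-2) = -218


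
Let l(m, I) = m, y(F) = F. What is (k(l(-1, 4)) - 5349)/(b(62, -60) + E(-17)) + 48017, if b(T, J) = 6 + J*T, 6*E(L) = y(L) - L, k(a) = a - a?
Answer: 59446829/1238 ≈ 48018.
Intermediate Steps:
k(a) = 0
E(L) = 0 (E(L) = (L - L)/6 = (⅙)*0 = 0)
(k(l(-1, 4)) - 5349)/(b(62, -60) + E(-17)) + 48017 = (0 - 5349)/((6 - 60*62) + 0) + 48017 = -5349/((6 - 3720) + 0) + 48017 = -5349/(-3714 + 0) + 48017 = -5349/(-3714) + 48017 = -5349*(-1/3714) + 48017 = 1783/1238 + 48017 = 59446829/1238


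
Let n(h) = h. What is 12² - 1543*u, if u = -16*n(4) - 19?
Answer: 128213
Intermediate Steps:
u = -83 (u = -16*4 - 19 = -64 - 19 = -83)
12² - 1543*u = 12² - 1543*(-83) = 144 + 128069 = 128213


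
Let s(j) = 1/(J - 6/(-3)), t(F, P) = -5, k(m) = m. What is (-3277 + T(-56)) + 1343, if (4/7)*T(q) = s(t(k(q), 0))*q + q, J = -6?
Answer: -4015/2 ≈ -2007.5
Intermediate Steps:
s(j) = -¼ (s(j) = 1/(-6 - 6/(-3)) = 1/(-6 - 6*(-⅓)) = 1/(-6 + 2) = 1/(-4) = -¼)
T(q) = 21*q/16 (T(q) = 7*(-q/4 + q)/4 = 7*(3*q/4)/4 = 21*q/16)
(-3277 + T(-56)) + 1343 = (-3277 + (21/16)*(-56)) + 1343 = (-3277 - 147/2) + 1343 = -6701/2 + 1343 = -4015/2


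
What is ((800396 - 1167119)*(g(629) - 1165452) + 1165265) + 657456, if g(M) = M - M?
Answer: 427399876517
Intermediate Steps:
g(M) = 0
((800396 - 1167119)*(g(629) - 1165452) + 1165265) + 657456 = ((800396 - 1167119)*(0 - 1165452) + 1165265) + 657456 = (-366723*(-1165452) + 1165265) + 657456 = (427398053796 + 1165265) + 657456 = 427399219061 + 657456 = 427399876517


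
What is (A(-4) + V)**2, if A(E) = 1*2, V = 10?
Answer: 144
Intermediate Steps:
A(E) = 2
(A(-4) + V)**2 = (2 + 10)**2 = 12**2 = 144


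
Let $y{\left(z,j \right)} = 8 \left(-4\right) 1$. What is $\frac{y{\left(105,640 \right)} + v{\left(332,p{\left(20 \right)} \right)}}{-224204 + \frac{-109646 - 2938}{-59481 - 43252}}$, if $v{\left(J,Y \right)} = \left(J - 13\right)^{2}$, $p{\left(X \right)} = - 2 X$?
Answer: $- \frac{10450925357}{23033036948} \approx -0.45374$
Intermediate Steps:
$v{\left(J,Y \right)} = \left(-13 + J\right)^{2}$
$y{\left(z,j \right)} = -32$ ($y{\left(z,j \right)} = \left(-32\right) 1 = -32$)
$\frac{y{\left(105,640 \right)} + v{\left(332,p{\left(20 \right)} \right)}}{-224204 + \frac{-109646 - 2938}{-59481 - 43252}} = \frac{-32 + \left(-13 + 332\right)^{2}}{-224204 + \frac{-109646 - 2938}{-59481 - 43252}} = \frac{-32 + 319^{2}}{-224204 - \frac{112584}{-102733}} = \frac{-32 + 101761}{-224204 - - \frac{112584}{102733}} = \frac{101729}{-224204 + \frac{112584}{102733}} = \frac{101729}{- \frac{23033036948}{102733}} = 101729 \left(- \frac{102733}{23033036948}\right) = - \frac{10450925357}{23033036948}$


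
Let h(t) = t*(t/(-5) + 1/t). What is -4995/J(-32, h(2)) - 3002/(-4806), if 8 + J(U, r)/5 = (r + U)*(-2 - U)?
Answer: 103907/62478 ≈ 1.6631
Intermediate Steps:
h(t) = t*(1/t - t/5) (h(t) = t*(t*(-⅕) + 1/t) = t*(-t/5 + 1/t) = t*(1/t - t/5))
J(U, r) = -40 + 5*(-2 - U)*(U + r) (J(U, r) = -40 + 5*((r + U)*(-2 - U)) = -40 + 5*((U + r)*(-2 - U)) = -40 + 5*((-2 - U)*(U + r)) = -40 + 5*(-2 - U)*(U + r))
-4995/J(-32, h(2)) - 3002/(-4806) = -4995/(-40 - 10*(-32) - 10*(1 - ⅕*2²) - 5*(-32)² - 5*(-32)*(1 - ⅕*2²)) - 3002/(-4806) = -4995/(-40 + 320 - 10*(1 - ⅕*4) - 5*1024 - 5*(-32)*(1 - ⅕*4)) - 3002*(-1/4806) = -4995/(-40 + 320 - 10*(1 - ⅘) - 5120 - 5*(-32)*(1 - ⅘)) + 1501/2403 = -4995/(-40 + 320 - 10*⅕ - 5120 - 5*(-32)*⅕) + 1501/2403 = -4995/(-40 + 320 - 2 - 5120 + 32) + 1501/2403 = -4995/(-4810) + 1501/2403 = -4995*(-1/4810) + 1501/2403 = 27/26 + 1501/2403 = 103907/62478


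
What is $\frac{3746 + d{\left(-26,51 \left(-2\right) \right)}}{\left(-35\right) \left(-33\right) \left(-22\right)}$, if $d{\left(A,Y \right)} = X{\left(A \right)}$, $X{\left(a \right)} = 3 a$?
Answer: $- \frac{262}{1815} \approx -0.14435$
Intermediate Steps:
$d{\left(A,Y \right)} = 3 A$
$\frac{3746 + d{\left(-26,51 \left(-2\right) \right)}}{\left(-35\right) \left(-33\right) \left(-22\right)} = \frac{3746 + 3 \left(-26\right)}{\left(-35\right) \left(-33\right) \left(-22\right)} = \frac{3746 - 78}{1155 \left(-22\right)} = \frac{3668}{-25410} = 3668 \left(- \frac{1}{25410}\right) = - \frac{262}{1815}$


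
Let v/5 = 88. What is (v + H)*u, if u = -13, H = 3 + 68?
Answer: -6643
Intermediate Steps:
v = 440 (v = 5*88 = 440)
H = 71
(v + H)*u = (440 + 71)*(-13) = 511*(-13) = -6643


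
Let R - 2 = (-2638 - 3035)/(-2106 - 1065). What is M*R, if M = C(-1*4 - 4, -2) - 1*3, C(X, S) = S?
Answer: -20025/1057 ≈ -18.945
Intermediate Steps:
R = 4005/1057 (R = 2 + (-2638 - 3035)/(-2106 - 1065) = 2 - 5673/(-3171) = 2 - 5673*(-1/3171) = 2 + 1891/1057 = 4005/1057 ≈ 3.7890)
M = -5 (M = -2 - 1*3 = -2 - 3 = -5)
M*R = -5*4005/1057 = -20025/1057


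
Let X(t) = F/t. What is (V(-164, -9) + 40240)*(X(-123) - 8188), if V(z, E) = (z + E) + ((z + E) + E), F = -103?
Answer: -13388344195/41 ≈ -3.2654e+8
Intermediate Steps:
X(t) = -103/t
V(z, E) = 2*z + 3*E (V(z, E) = (E + z) + ((E + z) + E) = (E + z) + (z + 2*E) = 2*z + 3*E)
(V(-164, -9) + 40240)*(X(-123) - 8188) = ((2*(-164) + 3*(-9)) + 40240)*(-103/(-123) - 8188) = ((-328 - 27) + 40240)*(-103*(-1/123) - 8188) = (-355 + 40240)*(103/123 - 8188) = 39885*(-1007021/123) = -13388344195/41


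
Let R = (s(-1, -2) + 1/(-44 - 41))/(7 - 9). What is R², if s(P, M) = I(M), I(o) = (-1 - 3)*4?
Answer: 1852321/28900 ≈ 64.094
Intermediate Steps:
I(o) = -16 (I(o) = -4*4 = -16)
s(P, M) = -16
R = 1361/170 (R = (-16 + 1/(-44 - 41))/(7 - 9) = (-16 + 1/(-85))/(-2) = (-16 - 1/85)*(-½) = -1361/85*(-½) = 1361/170 ≈ 8.0059)
R² = (1361/170)² = 1852321/28900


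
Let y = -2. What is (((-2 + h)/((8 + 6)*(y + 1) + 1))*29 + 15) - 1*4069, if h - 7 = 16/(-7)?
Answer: -369465/91 ≈ -4060.1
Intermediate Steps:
h = 33/7 (h = 7 + 16/(-7) = 7 + 16*(-⅐) = 7 - 16/7 = 33/7 ≈ 4.7143)
(((-2 + h)/((8 + 6)*(y + 1) + 1))*29 + 15) - 1*4069 = (((-2 + 33/7)/((8 + 6)*(-2 + 1) + 1))*29 + 15) - 1*4069 = ((19/(7*(14*(-1) + 1)))*29 + 15) - 4069 = ((19/(7*(-14 + 1)))*29 + 15) - 4069 = (((19/7)/(-13))*29 + 15) - 4069 = (((19/7)*(-1/13))*29 + 15) - 4069 = (-19/91*29 + 15) - 4069 = (-551/91 + 15) - 4069 = 814/91 - 4069 = -369465/91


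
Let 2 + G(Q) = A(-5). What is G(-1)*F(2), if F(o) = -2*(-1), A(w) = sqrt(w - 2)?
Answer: -4 + 2*I*sqrt(7) ≈ -4.0 + 5.2915*I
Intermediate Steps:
A(w) = sqrt(-2 + w)
G(Q) = -2 + I*sqrt(7) (G(Q) = -2 + sqrt(-2 - 5) = -2 + sqrt(-7) = -2 + I*sqrt(7))
F(o) = 2
G(-1)*F(2) = (-2 + I*sqrt(7))*2 = -4 + 2*I*sqrt(7)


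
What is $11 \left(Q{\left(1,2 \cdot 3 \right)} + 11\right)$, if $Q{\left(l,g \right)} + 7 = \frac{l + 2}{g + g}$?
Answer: $\frac{187}{4} \approx 46.75$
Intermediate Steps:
$Q{\left(l,g \right)} = -7 + \frac{2 + l}{2 g}$ ($Q{\left(l,g \right)} = -7 + \frac{l + 2}{g + g} = -7 + \frac{2 + l}{2 g}$)
$11 \left(Q{\left(1,2 \cdot 3 \right)} + 11\right) = 11 \left(\frac{2 + 1 - 14 \cdot 2 \cdot 3}{2 \cdot 2 \cdot 3} + 11\right) = 11 \left(\frac{2 + 1 - 84}{2 \cdot 6} + 11\right) = 11 \left(\frac{1}{2} \cdot \frac{1}{6} \left(2 + 1 - 84\right) + 11\right) = 11 \left(\frac{1}{2} \cdot \frac{1}{6} \left(-81\right) + 11\right) = 11 \left(- \frac{27}{4} + 11\right) = 11 \cdot \frac{17}{4} = \frac{187}{4}$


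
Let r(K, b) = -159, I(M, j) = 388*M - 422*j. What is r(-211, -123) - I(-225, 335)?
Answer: 228511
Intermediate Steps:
I(M, j) = -422*j + 388*M
r(-211, -123) - I(-225, 335) = -159 - (-422*335 + 388*(-225)) = -159 - (-141370 - 87300) = -159 - 1*(-228670) = -159 + 228670 = 228511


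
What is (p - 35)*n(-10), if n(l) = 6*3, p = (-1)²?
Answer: -612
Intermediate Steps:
p = 1
n(l) = 18
(p - 35)*n(-10) = (1 - 35)*18 = -34*18 = -612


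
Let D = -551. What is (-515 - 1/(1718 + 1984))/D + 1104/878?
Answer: 1962937813/895473078 ≈ 2.1921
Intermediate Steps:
(-515 - 1/(1718 + 1984))/D + 1104/878 = (-515 - 1/(1718 + 1984))/(-551) + 1104/878 = (-515 - 1/3702)*(-1/551) + 1104*(1/878) = (-515 - 1*1/3702)*(-1/551) + 552/439 = (-515 - 1/3702)*(-1/551) + 552/439 = -1906531/3702*(-1/551) + 552/439 = 1906531/2039802 + 552/439 = 1962937813/895473078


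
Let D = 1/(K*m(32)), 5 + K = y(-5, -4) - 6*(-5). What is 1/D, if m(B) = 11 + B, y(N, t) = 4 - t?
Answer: 1419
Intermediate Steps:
K = 33 (K = -5 + ((4 - 1*(-4)) - 6*(-5)) = -5 + ((4 + 4) + 30) = -5 + (8 + 30) = -5 + 38 = 33)
D = 1/1419 (D = 1/(33*(11 + 32)) = (1/33)/43 = (1/33)*(1/43) = 1/1419 ≈ 0.00070472)
1/D = 1/(1/1419) = 1419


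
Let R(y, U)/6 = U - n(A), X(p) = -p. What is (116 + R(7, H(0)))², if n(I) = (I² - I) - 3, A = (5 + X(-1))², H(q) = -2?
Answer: 55323844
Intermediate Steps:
A = 36 (A = (5 - 1*(-1))² = (5 + 1)² = 6² = 36)
n(I) = -3 + I² - I
R(y, U) = -7542 + 6*U (R(y, U) = 6*(U - (-3 + 36² - 1*36)) = 6*(U - (-3 + 1296 - 36)) = 6*(U - 1*1257) = 6*(U - 1257) = 6*(-1257 + U) = -7542 + 6*U)
(116 + R(7, H(0)))² = (116 + (-7542 + 6*(-2)))² = (116 + (-7542 - 12))² = (116 - 7554)² = (-7438)² = 55323844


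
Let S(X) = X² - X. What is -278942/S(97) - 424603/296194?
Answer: -941030977/29979984 ≈ -31.389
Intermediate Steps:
-278942/S(97) - 424603/296194 = -278942*1/(97*(-1 + 97)) - 424603/296194 = -278942/(97*96) - 424603*1/296194 = -278942/9312 - 18461/12878 = -278942*1/9312 - 18461/12878 = -139471/4656 - 18461/12878 = -941030977/29979984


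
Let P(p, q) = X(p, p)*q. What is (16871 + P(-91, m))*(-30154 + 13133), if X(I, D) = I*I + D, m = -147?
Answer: 20204931239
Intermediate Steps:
X(I, D) = D + I² (X(I, D) = I² + D = D + I²)
P(p, q) = q*(p + p²) (P(p, q) = (p + p²)*q = q*(p + p²))
(16871 + P(-91, m))*(-30154 + 13133) = (16871 - 91*(-147)*(1 - 91))*(-30154 + 13133) = (16871 - 91*(-147)*(-90))*(-17021) = (16871 - 1203930)*(-17021) = -1187059*(-17021) = 20204931239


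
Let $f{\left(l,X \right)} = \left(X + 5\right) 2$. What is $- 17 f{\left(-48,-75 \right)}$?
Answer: $2380$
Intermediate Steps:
$f{\left(l,X \right)} = 10 + 2 X$ ($f{\left(l,X \right)} = \left(5 + X\right) 2 = 10 + 2 X$)
$- 17 f{\left(-48,-75 \right)} = - 17 \left(10 + 2 \left(-75\right)\right) = - 17 \left(10 - 150\right) = \left(-17\right) \left(-140\right) = 2380$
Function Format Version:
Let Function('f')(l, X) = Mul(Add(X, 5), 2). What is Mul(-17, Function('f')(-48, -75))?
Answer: 2380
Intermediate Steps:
Function('f')(l, X) = Add(10, Mul(2, X)) (Function('f')(l, X) = Mul(Add(5, X), 2) = Add(10, Mul(2, X)))
Mul(-17, Function('f')(-48, -75)) = Mul(-17, Add(10, Mul(2, -75))) = Mul(-17, Add(10, -150)) = Mul(-17, -140) = 2380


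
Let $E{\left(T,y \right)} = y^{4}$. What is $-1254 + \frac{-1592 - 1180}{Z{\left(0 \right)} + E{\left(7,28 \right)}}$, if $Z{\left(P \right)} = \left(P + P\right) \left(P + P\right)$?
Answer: $- \frac{27527907}{21952} \approx -1254.0$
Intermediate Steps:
$Z{\left(P \right)} = 4 P^{2}$ ($Z{\left(P \right)} = 2 P 2 P = 4 P^{2}$)
$-1254 + \frac{-1592 - 1180}{Z{\left(0 \right)} + E{\left(7,28 \right)}} = -1254 + \frac{-1592 - 1180}{4 \cdot 0^{2} + 28^{4}} = -1254 - \frac{2772}{4 \cdot 0 + 614656} = -1254 - \frac{2772}{0 + 614656} = -1254 - \frac{2772}{614656} = -1254 - \frac{99}{21952} = - \frac{27527907}{21952}$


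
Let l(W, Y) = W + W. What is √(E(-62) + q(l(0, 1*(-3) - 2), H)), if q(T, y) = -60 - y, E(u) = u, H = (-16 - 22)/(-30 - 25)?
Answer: 2*I*√92785/55 ≈ 11.077*I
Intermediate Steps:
H = 38/55 (H = -38/(-55) = -38*(-1/55) = 38/55 ≈ 0.69091)
l(W, Y) = 2*W
√(E(-62) + q(l(0, 1*(-3) - 2), H)) = √(-62 + (-60 - 1*38/55)) = √(-62 + (-60 - 38/55)) = √(-62 - 3338/55) = √(-6748/55) = 2*I*√92785/55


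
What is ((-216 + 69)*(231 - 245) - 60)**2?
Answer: 3992004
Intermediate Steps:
((-216 + 69)*(231 - 245) - 60)**2 = (-147*(-14) - 60)**2 = (2058 - 60)**2 = 1998**2 = 3992004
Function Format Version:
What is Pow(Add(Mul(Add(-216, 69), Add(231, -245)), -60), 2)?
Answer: 3992004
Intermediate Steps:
Pow(Add(Mul(Add(-216, 69), Add(231, -245)), -60), 2) = Pow(Add(Mul(-147, -14), -60), 2) = Pow(Add(2058, -60), 2) = Pow(1998, 2) = 3992004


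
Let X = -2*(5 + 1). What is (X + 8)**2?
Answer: 16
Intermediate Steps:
X = -12 (X = -2*6 = -12)
(X + 8)**2 = (-12 + 8)**2 = (-4)**2 = 16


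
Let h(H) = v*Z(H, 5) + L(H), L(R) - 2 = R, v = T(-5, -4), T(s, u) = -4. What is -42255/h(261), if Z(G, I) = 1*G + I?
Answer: 4695/89 ≈ 52.753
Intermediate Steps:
v = -4
L(R) = 2 + R
Z(G, I) = G + I
h(H) = -18 - 3*H (h(H) = -4*(H + 5) + (2 + H) = -4*(5 + H) + (2 + H) = (-20 - 4*H) + (2 + H) = -18 - 3*H)
-42255/h(261) = -42255/(-18 - 3*261) = -42255/(-18 - 783) = -42255/(-801) = -42255*(-1/801) = 4695/89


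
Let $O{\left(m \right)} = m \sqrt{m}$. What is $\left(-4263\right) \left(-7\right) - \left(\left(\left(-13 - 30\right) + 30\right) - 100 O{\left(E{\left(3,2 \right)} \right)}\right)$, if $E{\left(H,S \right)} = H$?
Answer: $29854 + 300 \sqrt{3} \approx 30374.0$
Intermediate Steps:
$O{\left(m \right)} = m^{\frac{3}{2}}$
$\left(-4263\right) \left(-7\right) - \left(\left(\left(-13 - 30\right) + 30\right) - 100 O{\left(E{\left(3,2 \right)} \right)}\right) = \left(-4263\right) \left(-7\right) - \left(\left(\left(-13 - 30\right) + 30\right) - 100 \cdot 3^{\frac{3}{2}}\right) = 29841 - \left(\left(-43 + 30\right) - 100 \cdot 3 \sqrt{3}\right) = 29841 - \left(-13 - 300 \sqrt{3}\right) = 29841 + \left(13 + 300 \sqrt{3}\right) = 29854 + 300 \sqrt{3}$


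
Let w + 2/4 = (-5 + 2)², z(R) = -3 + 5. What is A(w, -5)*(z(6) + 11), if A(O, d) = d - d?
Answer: 0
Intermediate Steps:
z(R) = 2
w = 17/2 (w = -½ + (-5 + 2)² = -½ + (-3)² = -½ + 9 = 17/2 ≈ 8.5000)
A(O, d) = 0
A(w, -5)*(z(6) + 11) = 0*(2 + 11) = 0*13 = 0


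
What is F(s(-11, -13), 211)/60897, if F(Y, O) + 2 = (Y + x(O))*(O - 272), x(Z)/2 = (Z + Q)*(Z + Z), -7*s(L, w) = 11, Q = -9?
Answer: -72797719/426279 ≈ -170.77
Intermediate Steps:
s(L, w) = -11/7 (s(L, w) = -⅐*11 = -11/7)
x(Z) = 4*Z*(-9 + Z) (x(Z) = 2*((Z - 9)*(Z + Z)) = 2*((-9 + Z)*(2*Z)) = 2*(2*Z*(-9 + Z)) = 4*Z*(-9 + Z))
F(Y, O) = -2 + (-272 + O)*(Y + 4*O*(-9 + O)) (F(Y, O) = -2 + (Y + 4*O*(-9 + O))*(O - 272) = -2 + (Y + 4*O*(-9 + O))*(-272 + O) = -2 + (-272 + O)*(Y + 4*O*(-9 + O)))
F(s(-11, -13), 211)/60897 = (-2 - 1124*211² - 272*(-11/7) + 4*211³ + 9792*211 + 211*(-11/7))/60897 = (-2 - 1124*44521 + 2992/7 + 4*9393931 + 2066112 - 2321/7)*(1/60897) = (-2 - 50041604 + 2992/7 + 37575724 + 2066112 - 2321/7)*(1/60897) = -72797719/7*1/60897 = -72797719/426279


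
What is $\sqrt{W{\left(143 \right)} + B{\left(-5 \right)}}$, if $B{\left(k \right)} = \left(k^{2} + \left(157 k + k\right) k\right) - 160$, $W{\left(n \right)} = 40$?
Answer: $\sqrt{3855} \approx 62.089$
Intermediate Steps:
$B{\left(k \right)} = -160 + 159 k^{2}$ ($B{\left(k \right)} = \left(k^{2} + 158 k k\right) - 160 = \left(k^{2} + 158 k^{2}\right) - 160 = 159 k^{2} - 160 = -160 + 159 k^{2}$)
$\sqrt{W{\left(143 \right)} + B{\left(-5 \right)}} = \sqrt{40 - \left(160 - 159 \left(-5\right)^{2}\right)} = \sqrt{40 + \left(-160 + 159 \cdot 25\right)} = \sqrt{40 + \left(-160 + 3975\right)} = \sqrt{40 + 3815} = \sqrt{3855}$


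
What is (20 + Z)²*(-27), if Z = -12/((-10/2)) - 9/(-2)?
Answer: -1953747/100 ≈ -19537.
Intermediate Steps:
Z = 69/10 (Z = -12/((-10*½)) - 9*(-½) = -12/(-5) + 9/2 = -12*(-⅕) + 9/2 = 12/5 + 9/2 = 69/10 ≈ 6.9000)
(20 + Z)²*(-27) = (20 + 69/10)²*(-27) = (269/10)²*(-27) = (72361/100)*(-27) = -1953747/100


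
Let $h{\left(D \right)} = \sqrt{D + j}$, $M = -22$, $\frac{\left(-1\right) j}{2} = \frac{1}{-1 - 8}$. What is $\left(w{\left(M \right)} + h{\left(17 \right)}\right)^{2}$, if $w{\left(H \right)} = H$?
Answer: $\frac{\left(66 - \sqrt{155}\right)^{2}}{9} \approx 318.62$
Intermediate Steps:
$j = \frac{2}{9}$ ($j = - \frac{2}{-1 - 8} = - \frac{2}{-9} = \left(-2\right) \left(- \frac{1}{9}\right) = \frac{2}{9} \approx 0.22222$)
$h{\left(D \right)} = \sqrt{\frac{2}{9} + D}$ ($h{\left(D \right)} = \sqrt{D + \frac{2}{9}} = \sqrt{\frac{2}{9} + D}$)
$\left(w{\left(M \right)} + h{\left(17 \right)}\right)^{2} = \left(-22 + \frac{\sqrt{2 + 9 \cdot 17}}{3}\right)^{2} = \left(-22 + \frac{\sqrt{2 + 153}}{3}\right)^{2} = \left(-22 + \frac{\sqrt{155}}{3}\right)^{2}$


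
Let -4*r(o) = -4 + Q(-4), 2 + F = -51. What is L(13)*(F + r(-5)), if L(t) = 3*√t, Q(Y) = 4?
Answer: -159*√13 ≈ -573.28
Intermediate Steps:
F = -53 (F = -2 - 51 = -53)
r(o) = 0 (r(o) = -(-4 + 4)/4 = -¼*0 = 0)
L(13)*(F + r(-5)) = (3*√13)*(-53 + 0) = (3*√13)*(-53) = -159*√13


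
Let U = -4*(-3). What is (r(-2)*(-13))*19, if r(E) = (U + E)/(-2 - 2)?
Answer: 1235/2 ≈ 617.50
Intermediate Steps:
U = 12
r(E) = -3 - E/4 (r(E) = (12 + E)/(-2 - 2) = (12 + E)/(-4) = (12 + E)*(-¼) = -3 - E/4)
(r(-2)*(-13))*19 = ((-3 - ¼*(-2))*(-13))*19 = ((-3 + ½)*(-13))*19 = -5/2*(-13)*19 = (65/2)*19 = 1235/2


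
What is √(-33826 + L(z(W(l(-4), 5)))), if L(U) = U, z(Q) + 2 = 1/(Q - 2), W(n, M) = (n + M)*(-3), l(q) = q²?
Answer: I*√142923365/65 ≈ 183.92*I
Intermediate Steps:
W(n, M) = -3*M - 3*n (W(n, M) = (M + n)*(-3) = -3*M - 3*n)
z(Q) = -2 + 1/(-2 + Q) (z(Q) = -2 + 1/(Q - 2) = -2 + 1/(-2 + Q))
√(-33826 + L(z(W(l(-4), 5)))) = √(-33826 + (5 - 2*(-3*5 - 3*(-4)²))/(-2 + (-3*5 - 3*(-4)²))) = √(-33826 + (5 - 2*(-15 - 3*16))/(-2 + (-15 - 3*16))) = √(-33826 + (5 - 2*(-15 - 48))/(-2 + (-15 - 48))) = √(-33826 + (5 - 2*(-63))/(-2 - 63)) = √(-33826 + (5 + 126)/(-65)) = √(-33826 - 1/65*131) = √(-33826 - 131/65) = √(-2198821/65) = I*√142923365/65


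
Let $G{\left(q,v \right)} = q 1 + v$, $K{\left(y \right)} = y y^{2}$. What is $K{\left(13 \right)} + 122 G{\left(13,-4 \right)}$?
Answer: $3295$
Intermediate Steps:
$K{\left(y \right)} = y^{3}$
$G{\left(q,v \right)} = q + v$
$K{\left(13 \right)} + 122 G{\left(13,-4 \right)} = 13^{3} + 122 \left(13 - 4\right) = 2197 + 122 \cdot 9 = 2197 + 1098 = 3295$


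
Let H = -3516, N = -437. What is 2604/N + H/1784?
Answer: -1545507/194902 ≈ -7.9297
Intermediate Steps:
2604/N + H/1784 = 2604/(-437) - 3516/1784 = 2604*(-1/437) - 3516*1/1784 = -2604/437 - 879/446 = -1545507/194902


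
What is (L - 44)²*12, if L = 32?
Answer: 1728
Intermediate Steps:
(L - 44)²*12 = (32 - 44)²*12 = (-12)²*12 = 144*12 = 1728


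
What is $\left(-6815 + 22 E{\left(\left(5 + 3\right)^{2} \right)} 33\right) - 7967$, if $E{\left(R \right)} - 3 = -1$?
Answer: $-13330$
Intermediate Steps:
$E{\left(R \right)} = 2$ ($E{\left(R \right)} = 3 - 1 = 2$)
$\left(-6815 + 22 E{\left(\left(5 + 3\right)^{2} \right)} 33\right) - 7967 = \left(-6815 + 22 \cdot 2 \cdot 33\right) - 7967 = \left(-6815 + 44 \cdot 33\right) - 7967 = \left(-6815 + 1452\right) - 7967 = -5363 - 7967 = -13330$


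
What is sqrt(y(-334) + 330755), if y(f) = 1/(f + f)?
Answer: 3*sqrt(4099744957)/334 ≈ 575.11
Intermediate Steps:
y(f) = 1/(2*f)
sqrt(y(-334) + 330755) = sqrt((1/2)/(-334) + 330755) = sqrt((1/2)*(-1/334) + 330755) = sqrt(-1/668 + 330755) = sqrt(220944339/668) = 3*sqrt(4099744957)/334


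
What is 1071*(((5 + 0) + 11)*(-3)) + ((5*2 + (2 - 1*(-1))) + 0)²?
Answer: -51239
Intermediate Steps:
1071*(((5 + 0) + 11)*(-3)) + ((5*2 + (2 - 1*(-1))) + 0)² = 1071*((5 + 11)*(-3)) + ((10 + (2 + 1)) + 0)² = 1071*(16*(-3)) + ((10 + 3) + 0)² = 1071*(-48) + (13 + 0)² = -51408 + 13² = -51408 + 169 = -51239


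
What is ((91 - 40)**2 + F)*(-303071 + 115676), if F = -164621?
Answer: 30361737900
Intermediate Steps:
((91 - 40)**2 + F)*(-303071 + 115676) = ((91 - 40)**2 - 164621)*(-303071 + 115676) = (51**2 - 164621)*(-187395) = (2601 - 164621)*(-187395) = -162020*(-187395) = 30361737900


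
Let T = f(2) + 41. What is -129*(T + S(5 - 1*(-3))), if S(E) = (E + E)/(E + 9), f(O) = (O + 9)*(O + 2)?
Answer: -188469/17 ≈ -11086.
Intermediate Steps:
f(O) = (2 + O)*(9 + O) (f(O) = (9 + O)*(2 + O) = (2 + O)*(9 + O))
S(E) = 2*E/(9 + E) (S(E) = (2*E)/(9 + E) = 2*E/(9 + E))
T = 85 (T = (18 + 2**2 + 11*2) + 41 = (18 + 4 + 22) + 41 = 44 + 41 = 85)
-129*(T + S(5 - 1*(-3))) = -129*(85 + 2*(5 - 1*(-3))/(9 + (5 - 1*(-3)))) = -129*(85 + 2*(5 + 3)/(9 + (5 + 3))) = -129*(85 + 2*8/(9 + 8)) = -129*(85 + 2*8/17) = -129*(85 + 2*8*(1/17)) = -129*(85 + 16/17) = -129*1461/17 = -188469/17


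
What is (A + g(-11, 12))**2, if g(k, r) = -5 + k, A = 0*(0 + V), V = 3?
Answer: 256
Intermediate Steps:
A = 0 (A = 0*(0 + 3) = 0*3 = 0)
(A + g(-11, 12))**2 = (0 + (-5 - 11))**2 = (0 - 16)**2 = (-16)**2 = 256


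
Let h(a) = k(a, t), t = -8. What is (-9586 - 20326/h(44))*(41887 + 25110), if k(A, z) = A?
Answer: -14810021835/22 ≈ -6.7318e+8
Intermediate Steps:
h(a) = a
(-9586 - 20326/h(44))*(41887 + 25110) = (-9586 - 20326/44)*(41887 + 25110) = (-9586 - 20326*1/44)*66997 = (-9586 - 10163/22)*66997 = -221055/22*66997 = -14810021835/22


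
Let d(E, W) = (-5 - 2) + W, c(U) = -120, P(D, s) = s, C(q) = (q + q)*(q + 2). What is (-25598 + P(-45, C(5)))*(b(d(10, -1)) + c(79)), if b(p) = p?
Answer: 3267584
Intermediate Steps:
C(q) = 2*q*(2 + q) (C(q) = (2*q)*(2 + q) = 2*q*(2 + q))
d(E, W) = -7 + W
(-25598 + P(-45, C(5)))*(b(d(10, -1)) + c(79)) = (-25598 + 2*5*(2 + 5))*((-7 - 1) - 120) = (-25598 + 2*5*7)*(-8 - 120) = (-25598 + 70)*(-128) = -25528*(-128) = 3267584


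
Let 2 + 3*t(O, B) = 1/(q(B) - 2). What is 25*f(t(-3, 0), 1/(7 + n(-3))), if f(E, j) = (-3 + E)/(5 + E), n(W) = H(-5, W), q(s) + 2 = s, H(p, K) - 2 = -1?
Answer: -375/17 ≈ -22.059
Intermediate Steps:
H(p, K) = 1 (H(p, K) = 2 - 1 = 1)
q(s) = -2 + s
t(O, B) = -⅔ + 1/(3*(-4 + B)) (t(O, B) = -⅔ + 1/(3*((-2 + B) - 2)) = -⅔ + 1/(3*(-4 + B)))
n(W) = 1
f(E, j) = (-3 + E)/(5 + E)
25*f(t(-3, 0), 1/(7 + n(-3))) = 25*((-3 + (9 - 2*0)/(3*(-4 + 0)))/(5 + (9 - 2*0)/(3*(-4 + 0)))) = 25*((-3 + (⅓)*(9 + 0)/(-4))/(5 + (⅓)*(9 + 0)/(-4))) = 25*((-3 + (⅓)*(-¼)*9)/(5 + (⅓)*(-¼)*9)) = 25*((-3 - ¾)/(5 - ¾)) = 25*(-15/4/(17/4)) = 25*((4/17)*(-15/4)) = 25*(-15/17) = -375/17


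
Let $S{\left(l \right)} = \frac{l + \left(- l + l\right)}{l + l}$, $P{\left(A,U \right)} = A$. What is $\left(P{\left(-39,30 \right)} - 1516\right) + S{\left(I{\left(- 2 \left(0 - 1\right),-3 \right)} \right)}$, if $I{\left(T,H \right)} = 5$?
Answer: $- \frac{3109}{2} \approx -1554.5$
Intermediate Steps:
$S{\left(l \right)} = \frac{1}{2}$ ($S{\left(l \right)} = \frac{l + 0}{2 l} = l \frac{1}{2 l} = \frac{1}{2}$)
$\left(P{\left(-39,30 \right)} - 1516\right) + S{\left(I{\left(- 2 \left(0 - 1\right),-3 \right)} \right)} = \left(-39 - 1516\right) + \frac{1}{2} = -1555 + \frac{1}{2} = - \frac{3109}{2}$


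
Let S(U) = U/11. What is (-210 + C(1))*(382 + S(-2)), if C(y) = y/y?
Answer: -79800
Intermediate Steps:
C(y) = 1
S(U) = U/11 (S(U) = U*(1/11) = U/11)
(-210 + C(1))*(382 + S(-2)) = (-210 + 1)*(382 + (1/11)*(-2)) = -209*(382 - 2/11) = -209*4200/11 = -79800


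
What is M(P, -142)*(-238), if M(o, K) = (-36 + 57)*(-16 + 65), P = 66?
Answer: -244902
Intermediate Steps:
M(o, K) = 1029 (M(o, K) = 21*49 = 1029)
M(P, -142)*(-238) = 1029*(-238) = -244902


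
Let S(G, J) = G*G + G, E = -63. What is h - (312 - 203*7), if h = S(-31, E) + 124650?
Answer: 126689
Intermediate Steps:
S(G, J) = G + G² (S(G, J) = G² + G = G + G²)
h = 125580 (h = -31*(1 - 31) + 124650 = -31*(-30) + 124650 = 930 + 124650 = 125580)
h - (312 - 203*7) = 125580 - (312 - 203*7) = 125580 - (312 - 1421) = 125580 - 1*(-1109) = 125580 + 1109 = 126689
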